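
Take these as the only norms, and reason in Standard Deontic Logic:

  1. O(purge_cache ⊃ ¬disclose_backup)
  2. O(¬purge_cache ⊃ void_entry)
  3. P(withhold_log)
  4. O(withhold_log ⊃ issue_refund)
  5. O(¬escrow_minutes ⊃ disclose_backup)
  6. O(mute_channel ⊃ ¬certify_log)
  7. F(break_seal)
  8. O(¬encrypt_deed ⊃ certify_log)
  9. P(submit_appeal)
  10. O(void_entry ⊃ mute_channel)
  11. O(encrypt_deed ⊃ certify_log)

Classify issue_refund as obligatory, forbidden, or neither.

Neither

Premise 4 is O(withhold_log ⊃ issue_refund), but O(withhold_log) is not derivable from the premises (the permission P(withhold_log) asserts only ¬O(¬withhold_log), not O(withhold_log)), so it does not yield O(issue_refund).
No premise or chain of K-axiom applications forces O(issue_refund), and none forces O(¬issue_refund). So issue_refund is neither obligatory nor forbidden under these norms.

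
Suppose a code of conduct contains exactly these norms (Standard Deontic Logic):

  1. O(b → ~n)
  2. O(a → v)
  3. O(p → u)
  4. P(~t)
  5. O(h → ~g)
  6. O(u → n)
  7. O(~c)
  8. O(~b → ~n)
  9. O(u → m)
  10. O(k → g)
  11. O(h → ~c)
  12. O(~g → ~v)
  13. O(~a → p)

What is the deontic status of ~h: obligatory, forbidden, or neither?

Obligatory

Premises 1 and 8 are O(b → ~n) and O(~b → ~n); every ideal world satisfies b or ~b, so in either case ~n holds — hence O(~n).
Premise 6, O(u → n), contraposes to O(~n → ~u); with O(~n) we get O(~u).
The contrapositive of premise 3 (O(p → u)) is O(~u → ~p), and O(~u) is already established, so O(~p).
Premise 13 is O(~a → p); contrapositively O(~p → a). Since O(~p) holds, K gives O(a).
Premise 2 is O(a → v); since O(a), deontic closure gives O(v).
Premise 12, O(~g → ~v), contraposes to O(v → g); with O(v) we get O(g).
The contrapositive of premise 5 (O(h → ~g)) is O(g → ~h), and O(g) is already established, so O(~h).
Premises 4, 7, 9, 10, 11 do not contribute to this derivation.
Hence ~h is obligatory.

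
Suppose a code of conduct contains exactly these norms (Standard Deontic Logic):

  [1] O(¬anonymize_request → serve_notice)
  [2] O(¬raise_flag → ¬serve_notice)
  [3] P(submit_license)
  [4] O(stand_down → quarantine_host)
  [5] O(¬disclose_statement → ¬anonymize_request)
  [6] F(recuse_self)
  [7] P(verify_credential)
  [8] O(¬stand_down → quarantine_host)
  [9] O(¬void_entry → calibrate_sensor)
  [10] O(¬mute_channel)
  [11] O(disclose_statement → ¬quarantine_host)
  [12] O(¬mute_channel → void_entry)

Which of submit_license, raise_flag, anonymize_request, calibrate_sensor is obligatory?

raise_flag

By case analysis on stand_down: premise 4 gives O(stand_down → quarantine_host) and premise 8 gives O(¬stand_down → quarantine_host), so O(quarantine_host) either way.
Premise 11 is O(disclose_statement → ¬quarantine_host); contrapositively O(quarantine_host → ¬disclose_statement). Since O(quarantine_host) holds, K gives O(¬disclose_statement).
From O(¬disclose_statement) and premise 5, O(¬disclose_statement → ¬anonymize_request), we obtain O(¬anonymize_request).
Premise 1 is O(¬anonymize_request → serve_notice); since O(¬anonymize_request), deontic closure gives O(serve_notice).
Premise 2, O(¬raise_flag → ¬serve_notice), contraposes to O(serve_notice → raise_flag); with O(serve_notice) we get O(raise_flag).
So O(raise_flag) holds — raise_flag is obligatory. None of the other listed options is made obligatory by any chain of premises.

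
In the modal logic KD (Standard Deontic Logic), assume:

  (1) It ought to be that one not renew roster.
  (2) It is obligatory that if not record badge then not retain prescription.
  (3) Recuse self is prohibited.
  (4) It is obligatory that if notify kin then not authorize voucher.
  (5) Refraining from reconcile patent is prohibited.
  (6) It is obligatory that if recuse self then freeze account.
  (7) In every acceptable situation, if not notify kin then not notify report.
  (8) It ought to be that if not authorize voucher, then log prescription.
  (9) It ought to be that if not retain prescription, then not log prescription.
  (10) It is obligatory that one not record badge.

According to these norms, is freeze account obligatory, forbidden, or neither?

Premise 6 is O(recuse_self → freeze_account), but O(recuse_self) is not derivable from the premises, so it does not yield O(freeze_account).
No premise or chain of K-axiom applications forces O(freeze_account), and none forces O(¬freeze_account). So freeze_account is neither obligatory nor forbidden under these norms.

Neither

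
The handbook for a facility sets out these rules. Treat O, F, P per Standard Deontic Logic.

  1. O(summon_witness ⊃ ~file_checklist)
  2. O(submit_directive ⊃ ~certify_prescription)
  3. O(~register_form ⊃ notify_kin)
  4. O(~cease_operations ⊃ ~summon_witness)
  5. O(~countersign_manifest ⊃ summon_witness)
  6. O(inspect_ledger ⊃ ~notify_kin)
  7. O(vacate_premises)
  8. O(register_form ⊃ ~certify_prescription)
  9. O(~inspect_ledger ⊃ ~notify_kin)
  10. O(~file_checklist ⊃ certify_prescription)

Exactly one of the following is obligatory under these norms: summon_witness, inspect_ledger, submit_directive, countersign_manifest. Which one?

Premises 6 and 9 cover both cases: O(inspect_ledger ⊃ ~notify_kin) and O(~inspect_ledger ⊃ ~notify_kin). Since inspect_ledger ∨ ~inspect_ledger is a tautology, O(~notify_kin) follows.
The contrapositive of premise 3 (O(~register_form ⊃ notify_kin)) is O(~notify_kin ⊃ register_form), and O(~notify_kin) is already established, so O(register_form).
From O(register_form) and premise 8, O(register_form ⊃ ~certify_prescription), we obtain O(~certify_prescription).
The contrapositive of premise 10 (O(~file_checklist ⊃ certify_prescription)) is O(~certify_prescription ⊃ file_checklist), and O(~certify_prescription) is already established, so O(file_checklist).
Premise 1 is O(summon_witness ⊃ ~file_checklist); contrapositively O(file_checklist ⊃ ~summon_witness). Since O(file_checklist) holds, K gives O(~summon_witness).
The contrapositive of premise 5 (O(~countersign_manifest ⊃ summon_witness)) is O(~summon_witness ⊃ countersign_manifest), and O(~summon_witness) is already established, so O(countersign_manifest).
So O(countersign_manifest) holds — countersign_manifest is obligatory. None of the other listed options is made obligatory by any chain of premises.

countersign_manifest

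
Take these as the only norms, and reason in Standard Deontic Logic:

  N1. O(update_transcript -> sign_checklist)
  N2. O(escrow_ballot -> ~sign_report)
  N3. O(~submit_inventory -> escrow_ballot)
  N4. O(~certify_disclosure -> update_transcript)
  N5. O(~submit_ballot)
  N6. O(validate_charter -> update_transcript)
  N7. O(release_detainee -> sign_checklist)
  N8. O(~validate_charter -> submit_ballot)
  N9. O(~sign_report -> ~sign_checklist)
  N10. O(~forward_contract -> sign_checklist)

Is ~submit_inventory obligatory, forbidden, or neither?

Premise 5 gives O(~submit_ballot).
Premise 8 is O(~validate_charter -> submit_ballot); contrapositively O(~submit_ballot -> validate_charter). Since O(~submit_ballot) holds, K gives O(validate_charter).
From O(validate_charter) and premise 6, O(validate_charter -> update_transcript), we obtain O(update_transcript).
From O(update_transcript) and premise 1, O(update_transcript -> sign_checklist), we obtain O(sign_checklist).
Premise 9, O(~sign_report -> ~sign_checklist), contraposes to O(sign_checklist -> sign_report); with O(sign_checklist) we get O(sign_report).
Premise 2, O(escrow_ballot -> ~sign_report), contraposes to O(sign_report -> ~escrow_ballot); with O(sign_report) we get O(~escrow_ballot).
Premise 3 is O(~submit_inventory -> escrow_ballot); contrapositively O(~escrow_ballot -> submit_inventory). Since O(~escrow_ballot) holds, K gives O(submit_inventory).
Premises 4, 7, 10 do not contribute to this derivation.
Thus O(submit_inventory), which is F(~submit_inventory): ~submit_inventory is forbidden.

Forbidden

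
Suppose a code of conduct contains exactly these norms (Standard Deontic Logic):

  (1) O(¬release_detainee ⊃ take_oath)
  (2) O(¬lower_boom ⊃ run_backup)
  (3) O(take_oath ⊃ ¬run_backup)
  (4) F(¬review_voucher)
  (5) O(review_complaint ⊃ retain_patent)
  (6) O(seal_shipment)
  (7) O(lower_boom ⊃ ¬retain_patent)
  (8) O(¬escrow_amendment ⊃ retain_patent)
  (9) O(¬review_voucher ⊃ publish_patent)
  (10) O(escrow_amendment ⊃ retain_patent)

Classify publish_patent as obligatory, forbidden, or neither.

Premise 9 is O(¬review_voucher ⊃ publish_patent), but O(¬review_voucher) is not derivable from the premises, so it does not yield O(publish_patent).
No premise or chain of K-axiom applications forces O(publish_patent), and none forces O(¬publish_patent). So publish_patent is neither obligatory nor forbidden under these norms.

Neither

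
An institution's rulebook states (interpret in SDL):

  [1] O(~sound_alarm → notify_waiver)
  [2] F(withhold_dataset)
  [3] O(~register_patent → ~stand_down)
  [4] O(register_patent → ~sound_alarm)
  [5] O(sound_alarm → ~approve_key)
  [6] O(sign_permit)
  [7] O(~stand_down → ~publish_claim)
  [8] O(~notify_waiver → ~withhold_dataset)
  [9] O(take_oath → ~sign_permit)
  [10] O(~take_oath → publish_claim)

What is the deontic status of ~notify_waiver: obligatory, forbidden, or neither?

Premise 6 gives O(sign_permit).
Premise 9 is O(take_oath → ~sign_permit); contrapositively O(sign_permit → ~take_oath). Since O(sign_permit) holds, K gives O(~take_oath).
From O(~take_oath) and premise 10, O(~take_oath → publish_claim), we obtain O(publish_claim).
Premise 7 is O(~stand_down → ~publish_claim); contrapositively O(publish_claim → stand_down). Since O(publish_claim) holds, K gives O(stand_down).
Premise 3 is O(~register_patent → ~stand_down); contrapositively O(stand_down → register_patent). Since O(stand_down) holds, K gives O(register_patent).
Premise 4 is O(register_patent → ~sound_alarm); since O(register_patent), deontic closure gives O(~sound_alarm).
Applying K to premise 1 (O(~sound_alarm → notify_waiver)) and O(~sound_alarm) yields O(notify_waiver).
Premises 2, 5, 8 do not contribute to this derivation.
Thus O(notify_waiver), which is F(~notify_waiver): ~notify_waiver is forbidden.

Forbidden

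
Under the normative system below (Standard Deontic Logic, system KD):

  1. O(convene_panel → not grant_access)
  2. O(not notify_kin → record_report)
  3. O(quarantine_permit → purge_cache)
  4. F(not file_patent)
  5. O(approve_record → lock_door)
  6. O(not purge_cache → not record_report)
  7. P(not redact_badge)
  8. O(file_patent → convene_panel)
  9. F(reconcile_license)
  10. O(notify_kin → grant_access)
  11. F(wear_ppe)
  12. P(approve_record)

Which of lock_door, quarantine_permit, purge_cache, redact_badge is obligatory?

F(not file_patent) at premise 4 means O(file_patent).
From O(file_patent) and premise 8, O(file_patent → convene_panel), we obtain O(convene_panel).
Premise 1 is O(convene_panel → not grant_access); since O(convene_panel), deontic closure gives O(not grant_access).
Premise 10, O(notify_kin → grant_access), contraposes to O(not grant_access → not notify_kin); with O(not grant_access) we get O(not notify_kin).
From O(not notify_kin) and premise 2, O(not notify_kin → record_report), we obtain O(record_report).
Premise 6, O(not purge_cache → not record_report), contraposes to O(record_report → purge_cache); with O(record_report) we get O(purge_cache).
So O(purge_cache) holds — purge_cache is obligatory. None of the other listed options is made obligatory by any chain of premises.

purge_cache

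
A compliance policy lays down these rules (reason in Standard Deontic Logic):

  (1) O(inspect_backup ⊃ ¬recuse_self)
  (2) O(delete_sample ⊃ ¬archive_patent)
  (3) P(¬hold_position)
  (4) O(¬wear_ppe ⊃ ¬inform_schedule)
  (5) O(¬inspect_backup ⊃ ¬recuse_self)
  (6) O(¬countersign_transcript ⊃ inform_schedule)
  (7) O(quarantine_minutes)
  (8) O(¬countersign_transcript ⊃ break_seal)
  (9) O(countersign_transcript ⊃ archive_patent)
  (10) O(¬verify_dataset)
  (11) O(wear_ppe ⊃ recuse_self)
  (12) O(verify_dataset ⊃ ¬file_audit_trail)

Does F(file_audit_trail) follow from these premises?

No

Premise 12 is O(verify_dataset ⊃ ¬file_audit_trail), but O(verify_dataset) is not derivable from the premises, so it does not yield O(¬file_audit_trail).
No other premise forces O(¬file_audit_trail). An ideal world satisfying every premise can still have file_audit_trail true, so F(file_audit_trail) is not derivable.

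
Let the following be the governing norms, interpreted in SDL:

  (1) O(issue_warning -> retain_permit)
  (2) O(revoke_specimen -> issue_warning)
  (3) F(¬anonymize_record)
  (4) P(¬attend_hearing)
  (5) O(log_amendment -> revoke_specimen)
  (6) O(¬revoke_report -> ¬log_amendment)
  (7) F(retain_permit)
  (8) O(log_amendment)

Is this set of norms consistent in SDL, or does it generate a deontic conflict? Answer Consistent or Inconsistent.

Inconsistent

Premise 7, F(retain_permit), is equivalent to O(¬retain_permit).
Premise 1 is O(issue_warning -> retain_permit); contrapositively O(¬retain_permit -> ¬issue_warning). Since O(¬retain_permit) holds, K gives O(¬issue_warning).
The contrapositive of premise 2 (O(revoke_specimen -> issue_warning)) is O(¬issue_warning -> ¬revoke_specimen), and O(¬issue_warning) is already established, so O(¬revoke_specimen).
The contrapositive of premise 5 (O(log_amendment -> revoke_specimen)) is O(¬revoke_specimen -> ¬log_amendment), and O(¬revoke_specimen) is already established, so O(¬log_amendment).
But premise 8 directly asserts O(log_amendment).
We now have both O(¬log_amendment) and O(log_amendment) — log_amendment is simultaneously obligatory and forbidden, violating the D-axiom.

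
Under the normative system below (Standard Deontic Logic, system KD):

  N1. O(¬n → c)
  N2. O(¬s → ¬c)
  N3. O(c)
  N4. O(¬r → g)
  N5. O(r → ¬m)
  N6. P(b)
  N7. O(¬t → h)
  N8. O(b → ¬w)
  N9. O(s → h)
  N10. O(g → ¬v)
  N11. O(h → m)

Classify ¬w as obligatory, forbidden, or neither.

Neither

Premise 8 is O(b → ¬w), but O(b) is not derivable from the premises (the permission P(b) asserts only ¬O(¬b), not O(b)), so it does not yield O(¬w).
No premise or chain of K-axiom applications forces O(¬w), and none forces O(w). So ¬w is neither obligatory nor forbidden under these norms.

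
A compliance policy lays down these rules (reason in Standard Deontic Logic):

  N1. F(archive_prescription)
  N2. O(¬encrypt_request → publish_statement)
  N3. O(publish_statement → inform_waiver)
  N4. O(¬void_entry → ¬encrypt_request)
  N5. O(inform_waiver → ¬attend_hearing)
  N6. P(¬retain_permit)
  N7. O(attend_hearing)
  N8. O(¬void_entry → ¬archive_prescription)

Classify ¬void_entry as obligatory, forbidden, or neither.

Forbidden

Premise 7 states O(attend_hearing) outright.
Premise 5 is O(inform_waiver → ¬attend_hearing); contrapositively O(attend_hearing → ¬inform_waiver). Since O(attend_hearing) holds, K gives O(¬inform_waiver).
Premise 3 is O(publish_statement → inform_waiver); contrapositively O(¬inform_waiver → ¬publish_statement). Since O(¬inform_waiver) holds, K gives O(¬publish_statement).
Premise 2, O(¬encrypt_request → publish_statement), contraposes to O(¬publish_statement → encrypt_request); with O(¬publish_statement) we get O(encrypt_request).
The contrapositive of premise 4 (O(¬void_entry → ¬encrypt_request)) is O(encrypt_request → void_entry), and O(encrypt_request) is already established, so O(void_entry).
Premises 1, 6, 8 do not contribute to this derivation.
Thus O(void_entry), which is F(¬void_entry): ¬void_entry is forbidden.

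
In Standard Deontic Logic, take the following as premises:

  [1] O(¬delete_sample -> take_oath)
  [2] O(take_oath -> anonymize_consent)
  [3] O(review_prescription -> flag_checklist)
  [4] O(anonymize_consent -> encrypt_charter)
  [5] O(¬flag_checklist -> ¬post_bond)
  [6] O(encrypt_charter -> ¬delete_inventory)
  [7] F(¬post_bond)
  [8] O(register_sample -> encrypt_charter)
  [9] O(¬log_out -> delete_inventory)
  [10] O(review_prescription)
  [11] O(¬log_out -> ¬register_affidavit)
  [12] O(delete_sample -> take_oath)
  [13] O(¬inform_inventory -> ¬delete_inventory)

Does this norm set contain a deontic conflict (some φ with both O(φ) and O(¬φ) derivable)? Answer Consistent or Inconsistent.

Consistent

Premise 5 is O(¬flag_checklist -> ¬post_bond), but O(¬flag_checklist) is not derivable from the premises, so it does not yield O(¬post_bond).
So O(¬post_bond) is not derivable, and the apparent clash with O(post_bond) does not arise.
A world satisfying every obligation exists (e.g. anonymize_consent=true, delete_inventory=false, delete_sample=false, encrypt_charter=true, flag_checklist=true, inform_inventory=false, log_out=true, post_bond=true, register_affidavit=false, register_sample=false, review_prescription=true, take_oath=true); no atom is both obligatory and forbidden, so the set is consistent.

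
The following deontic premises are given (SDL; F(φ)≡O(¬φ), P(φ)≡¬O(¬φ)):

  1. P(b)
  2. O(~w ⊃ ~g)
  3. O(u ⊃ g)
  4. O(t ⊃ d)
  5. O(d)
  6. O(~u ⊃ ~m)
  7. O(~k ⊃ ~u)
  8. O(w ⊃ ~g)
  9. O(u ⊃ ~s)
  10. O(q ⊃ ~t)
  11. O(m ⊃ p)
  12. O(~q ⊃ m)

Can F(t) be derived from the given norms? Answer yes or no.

By case analysis on w: premise 8 gives O(w ⊃ ~g) and premise 2 gives O(~w ⊃ ~g), so O(~g) either way.
Premise 3 is O(u ⊃ g); contrapositively O(~g ⊃ ~u). Since O(~g) holds, K gives O(~u).
Applying K to premise 6 (O(~u ⊃ ~m)) and O(~u) yields O(~m).
Premise 12, O(~q ⊃ m), contraposes to O(~m ⊃ q); with O(~m) we get O(q).
Premise 10 is O(q ⊃ ~t); since O(q), deontic closure gives O(~t).
Premises 1, 4, 5, 7, 9, 11 do not contribute to this derivation.
So O(~t) holds, i.e. F(t). The claim follows.

Yes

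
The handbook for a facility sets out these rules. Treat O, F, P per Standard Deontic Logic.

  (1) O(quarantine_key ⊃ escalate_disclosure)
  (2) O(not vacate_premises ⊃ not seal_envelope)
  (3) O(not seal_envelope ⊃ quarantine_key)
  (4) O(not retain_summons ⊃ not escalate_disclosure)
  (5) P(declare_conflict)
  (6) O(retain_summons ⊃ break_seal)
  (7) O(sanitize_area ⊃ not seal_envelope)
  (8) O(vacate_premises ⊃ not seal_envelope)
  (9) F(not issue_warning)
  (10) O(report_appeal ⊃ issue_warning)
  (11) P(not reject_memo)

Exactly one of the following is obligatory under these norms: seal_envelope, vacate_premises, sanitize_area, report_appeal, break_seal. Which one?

By case analysis on vacate_premises: premise 8 gives O(vacate_premises ⊃ not seal_envelope) and premise 2 gives O(not vacate_premises ⊃ not seal_envelope), so O(not seal_envelope) either way.
From O(not seal_envelope) and premise 3, O(not seal_envelope ⊃ quarantine_key), we obtain O(quarantine_key).
From O(quarantine_key) and premise 1, O(quarantine_key ⊃ escalate_disclosure), we obtain O(escalate_disclosure).
Premise 4 is O(not retain_summons ⊃ not escalate_disclosure); contrapositively O(escalate_disclosure ⊃ retain_summons). Since O(escalate_disclosure) holds, K gives O(retain_summons).
From O(retain_summons) and premise 6, O(retain_summons ⊃ break_seal), we obtain O(break_seal).
So O(break_seal) holds — break_seal is obligatory. None of the other listed options is made obligatory by any chain of premises.

break_seal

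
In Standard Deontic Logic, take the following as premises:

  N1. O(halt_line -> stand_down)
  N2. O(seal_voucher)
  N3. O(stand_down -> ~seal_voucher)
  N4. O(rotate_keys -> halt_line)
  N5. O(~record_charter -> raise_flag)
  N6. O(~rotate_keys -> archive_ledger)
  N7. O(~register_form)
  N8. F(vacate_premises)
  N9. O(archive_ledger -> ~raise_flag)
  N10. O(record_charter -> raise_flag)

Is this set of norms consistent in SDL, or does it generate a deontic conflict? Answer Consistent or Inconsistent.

Inconsistent

Premises 5 and 10 are O(~record_charter -> raise_flag) and O(record_charter -> raise_flag); every ideal world satisfies ~record_charter or record_charter, so in either case raise_flag holds — hence O(raise_flag).
The contrapositive of premise 9 (O(archive_ledger -> ~raise_flag)) is O(raise_flag -> ~archive_ledger), and O(raise_flag) is already established, so O(~archive_ledger).
Premise 6, O(~rotate_keys -> archive_ledger), contraposes to O(~archive_ledger -> rotate_keys); with O(~archive_ledger) we get O(rotate_keys).
With premise 4, O(rotate_keys -> halt_line), the K-axiom yields O(halt_line).
From O(halt_line) and premise 1, O(halt_line -> stand_down), we obtain O(stand_down).
With premise 3, O(stand_down -> ~seal_voucher), the K-axiom yields O(~seal_voucher).
However, premise 2 gives O(seal_voucher).
We now have both O(~seal_voucher) and O(seal_voucher) — seal_voucher is simultaneously obligatory and forbidden, violating the D-axiom.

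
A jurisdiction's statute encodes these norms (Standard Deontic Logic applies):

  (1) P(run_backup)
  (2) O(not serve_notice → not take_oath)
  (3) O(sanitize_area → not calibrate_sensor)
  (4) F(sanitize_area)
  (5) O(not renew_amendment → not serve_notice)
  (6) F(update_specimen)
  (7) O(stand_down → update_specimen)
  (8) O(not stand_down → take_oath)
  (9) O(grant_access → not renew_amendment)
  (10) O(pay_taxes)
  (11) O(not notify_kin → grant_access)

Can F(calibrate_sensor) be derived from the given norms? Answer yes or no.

Premise 3 is O(sanitize_area → not calibrate_sensor), but O(sanitize_area) is not derivable from the premises, so it does not yield O(not calibrate_sensor).
No other premise forces O(not calibrate_sensor). An ideal world satisfying every premise can still have calibrate_sensor true, so F(calibrate_sensor) is not derivable.

No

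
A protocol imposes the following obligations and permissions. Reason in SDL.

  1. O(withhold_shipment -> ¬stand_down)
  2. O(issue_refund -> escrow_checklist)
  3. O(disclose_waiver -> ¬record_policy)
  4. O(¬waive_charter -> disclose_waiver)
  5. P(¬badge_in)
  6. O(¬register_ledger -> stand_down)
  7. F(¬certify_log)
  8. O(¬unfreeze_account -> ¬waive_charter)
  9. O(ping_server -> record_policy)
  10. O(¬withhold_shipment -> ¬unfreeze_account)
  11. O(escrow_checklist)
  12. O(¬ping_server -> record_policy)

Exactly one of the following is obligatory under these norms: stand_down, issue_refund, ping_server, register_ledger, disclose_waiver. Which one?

register_ledger

Premises 9 and 12 cover both cases: O(ping_server -> record_policy) and O(¬ping_server -> record_policy). Since ping_server ∨ ¬ping_server is a tautology, O(record_policy) follows.
Premise 3 is O(disclose_waiver -> ¬record_policy); contrapositively O(record_policy -> ¬disclose_waiver). Since O(record_policy) holds, K gives O(¬disclose_waiver).
Premise 4, O(¬waive_charter -> disclose_waiver), contraposes to O(¬disclose_waiver -> waive_charter); with O(¬disclose_waiver) we get O(waive_charter).
Premise 8 is O(¬unfreeze_account -> ¬waive_charter); contrapositively O(waive_charter -> unfreeze_account). Since O(waive_charter) holds, K gives O(unfreeze_account).
Premise 10, O(¬withhold_shipment -> ¬unfreeze_account), contraposes to O(unfreeze_account -> withhold_shipment); with O(unfreeze_account) we get O(withhold_shipment).
From O(withhold_shipment) and premise 1, O(withhold_shipment -> ¬stand_down), we obtain O(¬stand_down).
Premise 6 is O(¬register_ledger -> stand_down); contrapositively O(¬stand_down -> register_ledger). Since O(¬stand_down) holds, K gives O(register_ledger).
So O(register_ledger) holds — register_ledger is obligatory. None of the other listed options is made obligatory by any chain of premises.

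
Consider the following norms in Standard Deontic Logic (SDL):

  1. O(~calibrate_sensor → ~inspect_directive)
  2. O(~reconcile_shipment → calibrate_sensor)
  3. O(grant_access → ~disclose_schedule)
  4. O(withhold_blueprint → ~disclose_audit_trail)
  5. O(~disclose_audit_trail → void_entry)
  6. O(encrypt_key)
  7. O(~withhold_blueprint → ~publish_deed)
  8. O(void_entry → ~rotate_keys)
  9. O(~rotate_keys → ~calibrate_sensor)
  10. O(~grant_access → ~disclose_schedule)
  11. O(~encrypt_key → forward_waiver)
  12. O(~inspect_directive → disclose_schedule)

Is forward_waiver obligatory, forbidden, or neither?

Neither

Premise 11 is O(~encrypt_key → forward_waiver), but O(~encrypt_key) is not derivable from the premises, so it does not yield O(forward_waiver).
No premise or chain of K-axiom applications forces O(forward_waiver), and none forces O(~forward_waiver). So forward_waiver is neither obligatory nor forbidden under these norms.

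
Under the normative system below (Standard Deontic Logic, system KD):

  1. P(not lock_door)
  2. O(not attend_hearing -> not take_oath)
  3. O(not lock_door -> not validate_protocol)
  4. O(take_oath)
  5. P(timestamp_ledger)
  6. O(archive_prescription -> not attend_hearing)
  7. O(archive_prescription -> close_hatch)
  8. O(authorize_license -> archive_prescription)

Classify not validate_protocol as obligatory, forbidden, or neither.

Premise 3 is O(not lock_door -> not validate_protocol), but O(not lock_door) is not derivable from the premises (the permission P(not lock_door) asserts only not O(lock_door), not O(not lock_door)), so it does not yield O(not validate_protocol).
No premise or chain of K-axiom applications forces O(not validate_protocol), and none forces O(validate_protocol). So not validate_protocol is neither obligatory nor forbidden under these norms.

Neither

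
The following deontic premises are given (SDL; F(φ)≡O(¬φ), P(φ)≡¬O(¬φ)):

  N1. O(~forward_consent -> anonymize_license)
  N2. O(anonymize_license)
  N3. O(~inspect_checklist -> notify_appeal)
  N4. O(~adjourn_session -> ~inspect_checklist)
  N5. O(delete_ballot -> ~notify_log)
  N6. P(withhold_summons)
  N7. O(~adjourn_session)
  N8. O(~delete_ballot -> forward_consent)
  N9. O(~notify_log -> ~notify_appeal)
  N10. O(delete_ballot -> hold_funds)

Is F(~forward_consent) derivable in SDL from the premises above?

Yes

Premise 7 states O(~adjourn_session) outright.
Premise 4 is O(~adjourn_session -> ~inspect_checklist); since O(~adjourn_session), deontic closure gives O(~inspect_checklist).
From O(~inspect_checklist) and premise 3, O(~inspect_checklist -> notify_appeal), we obtain O(notify_appeal).
The contrapositive of premise 9 (O(~notify_log -> ~notify_appeal)) is O(notify_appeal -> notify_log), and O(notify_appeal) is already established, so O(notify_log).
The contrapositive of premise 5 (O(delete_ballot -> ~notify_log)) is O(notify_log -> ~delete_ballot), and O(notify_log) is already established, so O(~delete_ballot).
With premise 8, O(~delete_ballot -> forward_consent), the K-axiom yields O(forward_consent).
Premises 1, 2, 6, 10 do not contribute to this derivation.
So O(forward_consent) holds, i.e. F(~forward_consent). The claim follows.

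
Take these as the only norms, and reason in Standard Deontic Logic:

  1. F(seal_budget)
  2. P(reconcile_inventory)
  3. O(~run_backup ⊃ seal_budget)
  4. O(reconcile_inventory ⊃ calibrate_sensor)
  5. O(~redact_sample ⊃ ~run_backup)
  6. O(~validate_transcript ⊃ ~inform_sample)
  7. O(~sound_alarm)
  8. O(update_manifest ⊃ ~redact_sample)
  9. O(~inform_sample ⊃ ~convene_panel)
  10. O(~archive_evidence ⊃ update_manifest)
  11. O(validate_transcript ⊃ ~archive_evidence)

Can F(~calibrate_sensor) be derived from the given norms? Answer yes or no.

No

Premise 4 is O(reconcile_inventory ⊃ calibrate_sensor), but O(reconcile_inventory) is not derivable from the premises (the permission P(reconcile_inventory) asserts only ~O(~reconcile_inventory), not O(reconcile_inventory)), so it does not yield O(calibrate_sensor).
No other premise forces O(calibrate_sensor). An ideal world satisfying every premise can still have ~calibrate_sensor true, so F(~calibrate_sensor) is not derivable.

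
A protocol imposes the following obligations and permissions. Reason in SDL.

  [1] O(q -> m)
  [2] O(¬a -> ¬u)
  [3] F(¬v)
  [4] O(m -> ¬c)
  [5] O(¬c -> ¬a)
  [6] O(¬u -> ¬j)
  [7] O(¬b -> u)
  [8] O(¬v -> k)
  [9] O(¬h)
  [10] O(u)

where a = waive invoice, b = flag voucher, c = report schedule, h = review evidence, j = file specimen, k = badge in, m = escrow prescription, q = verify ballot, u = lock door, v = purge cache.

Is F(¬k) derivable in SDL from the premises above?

Premise 8 is O(¬v -> k), but O(¬v) is not derivable from the premises, so it does not yield O(k).
No other premise forces O(k). An ideal world satisfying every premise can still have ¬k true, so F(¬k) is not derivable.

No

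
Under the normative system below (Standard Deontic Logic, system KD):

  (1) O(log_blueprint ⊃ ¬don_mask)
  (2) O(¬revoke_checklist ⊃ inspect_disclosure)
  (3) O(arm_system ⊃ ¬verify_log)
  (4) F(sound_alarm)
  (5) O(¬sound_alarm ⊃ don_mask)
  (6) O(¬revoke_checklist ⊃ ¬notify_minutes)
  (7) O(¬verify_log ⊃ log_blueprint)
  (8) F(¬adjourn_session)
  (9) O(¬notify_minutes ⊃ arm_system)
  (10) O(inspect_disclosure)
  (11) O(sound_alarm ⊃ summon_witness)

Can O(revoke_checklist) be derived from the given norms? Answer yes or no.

Yes

Premise 4, F(sound_alarm), is equivalent to O(¬sound_alarm).
Premise 5 is O(¬sound_alarm ⊃ don_mask); since O(¬sound_alarm), deontic closure gives O(don_mask).
The contrapositive of premise 1 (O(log_blueprint ⊃ ¬don_mask)) is O(don_mask ⊃ ¬log_blueprint), and O(don_mask) is already established, so O(¬log_blueprint).
The contrapositive of premise 7 (O(¬verify_log ⊃ log_blueprint)) is O(¬log_blueprint ⊃ verify_log), and O(¬log_blueprint) is already established, so O(verify_log).
Premise 3, O(arm_system ⊃ ¬verify_log), contraposes to O(verify_log ⊃ ¬arm_system); with O(verify_log) we get O(¬arm_system).
The contrapositive of premise 9 (O(¬notify_minutes ⊃ arm_system)) is O(¬arm_system ⊃ notify_minutes), and O(¬arm_system) is already established, so O(notify_minutes).
Premise 6 is O(¬revoke_checklist ⊃ ¬notify_minutes); contrapositively O(notify_minutes ⊃ revoke_checklist). Since O(notify_minutes) holds, K gives O(revoke_checklist).
Premises 2, 8, 10, 11 do not contribute to this derivation.
So O(revoke_checklist) follows.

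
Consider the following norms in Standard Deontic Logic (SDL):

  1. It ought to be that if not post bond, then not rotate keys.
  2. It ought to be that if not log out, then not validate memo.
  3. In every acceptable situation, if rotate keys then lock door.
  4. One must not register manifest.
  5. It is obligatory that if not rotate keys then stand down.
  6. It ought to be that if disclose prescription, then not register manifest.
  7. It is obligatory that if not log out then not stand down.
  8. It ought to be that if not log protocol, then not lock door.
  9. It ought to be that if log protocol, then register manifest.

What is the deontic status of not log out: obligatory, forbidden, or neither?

Forbidden

Premise 4, F(register_manifest), is equivalent to O(¬register_manifest).
Premise 9, O(log_protocol → register_manifest), contraposes to O(¬register_manifest → ¬log_protocol); with O(¬register_manifest) we get O(¬log_protocol).
Applying K to premise 8 (O(¬log_protocol → ¬lock_door)) and O(¬log_protocol) yields O(¬lock_door).
The contrapositive of premise 3 (O(rotate_keys → lock_door)) is O(¬lock_door → ¬rotate_keys), and O(¬lock_door) is already established, so O(¬rotate_keys).
From O(¬rotate_keys) and premise 5, O(¬rotate_keys → stand_down), we obtain O(stand_down).
Premise 7 is O(¬log_out → ¬stand_down); contrapositively O(stand_down → log_out). Since O(stand_down) holds, K gives O(log_out).
Premises 1, 2, 6 do not contribute to this derivation.
Thus O(log_out), which is F(¬log_out): ¬log_out is forbidden.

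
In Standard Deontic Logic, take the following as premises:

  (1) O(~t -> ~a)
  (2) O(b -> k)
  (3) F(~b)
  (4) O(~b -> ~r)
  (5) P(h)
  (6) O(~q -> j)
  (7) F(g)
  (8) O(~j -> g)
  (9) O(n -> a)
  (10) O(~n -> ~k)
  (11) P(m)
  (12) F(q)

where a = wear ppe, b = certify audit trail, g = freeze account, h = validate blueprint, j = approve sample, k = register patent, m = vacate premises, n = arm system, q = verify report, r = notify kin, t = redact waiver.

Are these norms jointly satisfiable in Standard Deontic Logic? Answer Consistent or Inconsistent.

Consistent

Premise 8 is O(~j -> g), but O(~j) is not derivable from the premises, so it does not yield O(g).
So O(g) is not derivable, and the apparent clash with O(~g) does not arise.
A world satisfying every obligation exists (e.g. a=true, b=true, g=false, h=false, j=true, k=true, m=false, n=true, q=false, r=false, t=true); no atom is both obligatory and forbidden, so the set is consistent.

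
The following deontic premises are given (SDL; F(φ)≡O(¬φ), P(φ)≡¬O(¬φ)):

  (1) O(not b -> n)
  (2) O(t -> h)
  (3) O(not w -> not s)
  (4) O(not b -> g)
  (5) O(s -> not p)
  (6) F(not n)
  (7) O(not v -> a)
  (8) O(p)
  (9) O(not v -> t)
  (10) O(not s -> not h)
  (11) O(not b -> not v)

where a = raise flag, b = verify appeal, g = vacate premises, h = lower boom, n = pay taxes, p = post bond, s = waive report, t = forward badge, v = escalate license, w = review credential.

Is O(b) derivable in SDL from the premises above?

Yes

From premise 8 we have O(p).
Premise 5 is O(s -> not p); contrapositively O(p -> not s). Since O(p) holds, K gives O(not s).
From O(not s) and premise 10, O(not s -> not h), we obtain O(not h).
Premise 2 is O(t -> h); contrapositively O(not h -> not t). Since O(not h) holds, K gives O(not t).
Premise 9, O(not v -> t), contraposes to O(not t -> v); with O(not t) we get O(v).
Premise 11 is O(not b -> not v); contrapositively O(v -> b). Since O(v) holds, K gives O(b).
Premises 1, 3, 4, 6, 7 do not contribute to this derivation.
So O(b) follows.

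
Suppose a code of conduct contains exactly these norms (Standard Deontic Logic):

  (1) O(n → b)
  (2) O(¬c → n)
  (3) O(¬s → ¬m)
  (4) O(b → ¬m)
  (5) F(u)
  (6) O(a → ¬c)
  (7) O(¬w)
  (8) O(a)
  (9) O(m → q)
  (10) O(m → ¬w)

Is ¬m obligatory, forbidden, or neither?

Obligatory

From premise 8 we have O(a).
Applying K to premise 6 (O(a → ¬c)) and O(a) yields O(¬c).
Applying K to premise 2 (O(¬c → n)) and O(¬c) yields O(n).
With premise 1, O(n → b), the K-axiom yields O(b).
Applying K to premise 4 (O(b → ¬m)) and O(b) yields O(¬m).
Premises 3, 5, 7, 9, 10 do not contribute to this derivation.
Hence ¬m is obligatory.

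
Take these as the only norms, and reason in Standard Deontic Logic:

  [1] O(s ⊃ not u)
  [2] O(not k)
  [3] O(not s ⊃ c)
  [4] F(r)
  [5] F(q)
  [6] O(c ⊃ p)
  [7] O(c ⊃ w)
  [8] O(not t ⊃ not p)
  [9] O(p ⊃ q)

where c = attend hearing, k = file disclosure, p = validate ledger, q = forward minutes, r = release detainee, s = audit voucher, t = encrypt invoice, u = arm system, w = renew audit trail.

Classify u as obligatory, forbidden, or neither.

Premise 5, F(q), is equivalent to O(not q).
Premise 9, O(p ⊃ q), contraposes to O(not q ⊃ not p); with O(not q) we get O(not p).
Premise 6, O(c ⊃ p), contraposes to O(not p ⊃ not c); with O(not p) we get O(not c).
Premise 3, O(not s ⊃ c), contraposes to O(not c ⊃ s); with O(not c) we get O(s).
Premise 1 is O(s ⊃ not u); since O(s), deontic closure gives O(not u).
Premises 2, 4, 7, 8 do not contribute to this derivation.
Thus O(not u), which is F(u): u is forbidden.

Forbidden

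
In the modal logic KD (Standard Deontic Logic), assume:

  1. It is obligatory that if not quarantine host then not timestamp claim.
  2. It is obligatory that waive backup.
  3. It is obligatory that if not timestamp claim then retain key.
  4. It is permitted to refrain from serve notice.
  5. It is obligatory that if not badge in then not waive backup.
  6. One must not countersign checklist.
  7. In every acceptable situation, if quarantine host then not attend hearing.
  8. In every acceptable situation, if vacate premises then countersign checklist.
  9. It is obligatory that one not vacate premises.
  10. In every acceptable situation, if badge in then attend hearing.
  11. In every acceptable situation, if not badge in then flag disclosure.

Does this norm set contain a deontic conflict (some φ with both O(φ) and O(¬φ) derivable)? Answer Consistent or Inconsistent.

Consistent

Premise 8 is O(vacate_premises → countersign_checklist), but O(vacate_premises) is not derivable from the premises, so it does not yield O(countersign_checklist).
So O(countersign_checklist) is not derivable, and the apparent clash with O(¬countersign_checklist) does not arise.
A world satisfying every obligation exists (e.g. attend_hearing=true, badge_in=true, countersign_checklist=false, flag_disclosure=false, quarantine_host=false, retain_key=true, serve_notice=false, timestamp_claim=false, vacate_premises=false, waive_backup=true); no atom is both obligatory and forbidden, so the set is consistent.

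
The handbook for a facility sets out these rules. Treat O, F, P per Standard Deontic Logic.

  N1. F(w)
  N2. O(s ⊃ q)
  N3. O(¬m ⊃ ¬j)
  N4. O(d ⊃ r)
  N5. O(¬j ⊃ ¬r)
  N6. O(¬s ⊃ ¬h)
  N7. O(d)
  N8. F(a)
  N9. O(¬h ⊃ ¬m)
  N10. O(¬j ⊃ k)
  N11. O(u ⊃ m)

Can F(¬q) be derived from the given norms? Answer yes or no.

Yes

From premise 7 we have O(d).
With premise 4, O(d ⊃ r), the K-axiom yields O(r).
Premise 5, O(¬j ⊃ ¬r), contraposes to O(r ⊃ j); with O(r) we get O(j).
The contrapositive of premise 3 (O(¬m ⊃ ¬j)) is O(j ⊃ m), and O(j) is already established, so O(m).
Premise 9 is O(¬h ⊃ ¬m); contrapositively O(m ⊃ h). Since O(m) holds, K gives O(h).
The contrapositive of premise 6 (O(¬s ⊃ ¬h)) is O(h ⊃ s), and O(h) is already established, so O(s).
Applying K to premise 2 (O(s ⊃ q)) and O(s) yields O(q).
Premises 1, 8, 10, 11 do not contribute to this derivation.
So O(q) holds, i.e. F(¬q). The claim follows.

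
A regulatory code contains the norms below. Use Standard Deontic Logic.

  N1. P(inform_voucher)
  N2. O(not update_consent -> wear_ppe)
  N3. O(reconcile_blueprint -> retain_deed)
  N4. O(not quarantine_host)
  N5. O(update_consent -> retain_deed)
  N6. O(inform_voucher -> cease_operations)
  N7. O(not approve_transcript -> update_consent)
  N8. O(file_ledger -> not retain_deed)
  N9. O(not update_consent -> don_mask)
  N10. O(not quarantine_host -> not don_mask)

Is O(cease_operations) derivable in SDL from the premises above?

Premise 6 is O(inform_voucher -> cease_operations), but O(inform_voucher) is not derivable from the premises (the permission P(inform_voucher) asserts only not O(not inform_voucher), not O(inform_voucher)), so it does not yield O(cease_operations).
No other premise forces O(cease_operations). An ideal world satisfying every premise can still have cease_operations false, so O(cease_operations) is not derivable.

No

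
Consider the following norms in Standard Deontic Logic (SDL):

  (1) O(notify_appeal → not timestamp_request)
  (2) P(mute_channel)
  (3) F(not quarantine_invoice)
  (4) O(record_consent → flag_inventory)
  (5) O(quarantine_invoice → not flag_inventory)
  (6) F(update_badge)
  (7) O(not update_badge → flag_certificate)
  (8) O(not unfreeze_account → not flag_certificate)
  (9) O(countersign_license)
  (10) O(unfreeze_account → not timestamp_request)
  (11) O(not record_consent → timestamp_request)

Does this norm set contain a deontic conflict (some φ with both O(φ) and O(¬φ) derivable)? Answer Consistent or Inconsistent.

Premise 6 is F(update_badge), i.e. O(not update_badge).
Premise 7 is O(not update_badge → flag_certificate); since O(not update_badge), deontic closure gives O(flag_certificate).
Premise 8, O(not unfreeze_account → not flag_certificate), contraposes to O(flag_certificate → unfreeze_account); with O(flag_certificate) we get O(unfreeze_account).
Premise 10 is O(unfreeze_account → not timestamp_request); since O(unfreeze_account), deontic closure gives O(not timestamp_request).
Premise 11 is O(not record_consent → timestamp_request); contrapositively O(not timestamp_request → record_consent). Since O(not timestamp_request) holds, K gives O(record_consent).
With premise 4, O(record_consent → flag_inventory), the K-axiom yields O(flag_inventory).
Premise 5 is O(quarantine_invoice → not flag_inventory); contrapositively O(flag_inventory → not quarantine_invoice). Since O(flag_inventory) holds, K gives O(not quarantine_invoice).
Yet premise 3 is F(not quarantine_invoice), i.e. O(quarantine_invoice).
We now have both O(not quarantine_invoice) and O(quarantine_invoice) — quarantine_invoice is simultaneously obligatory and forbidden, violating the D-axiom.

Inconsistent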